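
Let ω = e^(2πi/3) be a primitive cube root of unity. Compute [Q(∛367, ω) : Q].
[Q(∛367, ω) : Q] = 6

[Q(∛367):Q] = 3 (min poly x^3 - 367, irreducible since 367 is not a perfect cube). [Q(ω):Q] = 2 (min poly x^2 + x + 1). Since Q(∛367) ⊂ R and ω ∉ R, we have ω ∉ Q(∛367), so x^2 + x + 1 remains irreducible over Q(∛367) and [Q(∛367, ω) : Q(∛367)] = 2. By the tower law, [Q(∛367, ω) : Q] = 3 · 2 = 6. (In fact Q(∛367, ω) is the splitting field of x^3 - 367 over Q.)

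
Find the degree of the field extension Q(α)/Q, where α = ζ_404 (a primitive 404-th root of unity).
[Q(α):Q] = 200

The minimal polynomial of ζ_404 over Q is the 404-th cyclotomic polynomial Φ_404(x), which is irreducible over Q and has degree φ(404) = 200. Hence [Q(α):Q] = φ(404) = 200.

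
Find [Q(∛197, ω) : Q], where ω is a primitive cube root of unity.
[Q(∛197, ω) : Q] = 6

[Q(∛197):Q] = 3 (min poly x^3 - 197, irreducible since 197 is not a perfect cube). [Q(ω):Q] = 2 (min poly x^2 + x + 1). Since Q(∛197) ⊂ R and ω ∉ R, we have ω ∉ Q(∛197), so x^2 + x + 1 remains irreducible over Q(∛197) and [Q(∛197, ω) : Q(∛197)] = 2. By the tower law, [Q(∛197, ω) : Q] = 3 · 2 = 6. (In fact Q(∛197, ω) is the splitting field of x^3 - 197 over Q.)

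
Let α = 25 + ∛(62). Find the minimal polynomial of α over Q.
m_α(x) = x^3 - 75x^2 + 1875x - 15687

Set β = α - 25 = ∛(62), so β^3 = 62. Then (α - 25)^3 - 62 = 0, i.e. α is a root of g(x) = (x - 25)^3 - 62 = x^3 - 75x^2 + 1875x - 15687. Since g(x) = h(x - 25) where h(x) = x^3 - 62, and h is irreducible over Q (because 62 is not a perfect cube, so h has no rational root, and a monic cubic with no rational root is irreducible), g is also irreducible (irreducibility is preserved under the substitution x → x - 25). Hence m_α(x) = x^3 - 75x^2 + 1875x - 15687.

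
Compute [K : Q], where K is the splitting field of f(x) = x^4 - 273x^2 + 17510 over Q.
[K : Q] = 4

Solving the quadratic in x^2: x^2 = (273 ± √(273^2 - 4·17510))/2 = (273 ± √4489)/2 = (273 ± 67)/2, giving x^2 = 170 or x^2 = 103. So f(x) = (x^2 - 170)(x^2 - 103) and the roots of f are ±√170, ±√103. Hence the splitting field is K = Q(√170, √103). Since 170 and 103 are distinct squarefree integers > 1, their product 17510 is not a perfect square, so √103 ∉ Q(√170). By the tower law [K:Q] = [Q(√170,√103):Q(√170)] · [Q(√170):Q] = 2 · 2 = 4.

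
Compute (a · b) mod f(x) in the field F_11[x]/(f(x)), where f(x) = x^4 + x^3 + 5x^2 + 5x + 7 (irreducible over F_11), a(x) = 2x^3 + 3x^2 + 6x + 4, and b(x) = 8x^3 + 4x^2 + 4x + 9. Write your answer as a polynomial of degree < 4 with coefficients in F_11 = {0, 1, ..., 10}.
a · b ≡ 9x^3 + 4x^2 + 10x + 1 (mod f(x))

Multiply in F_11[x]: a(x)·b(x) = (2x^3 + 3x^2 + 6x + 4)·(8x^3 + 4x^2 + 4x + 9) = 5x^6 + 10x^5 + 2x^4 + 9x^3 + x^2 + 4x + 3. This has degree ≥ 4, so divide by f(x) over F_11: 5x^6 + 10x^5 + 2x^4 + 9x^3 + x^2 + 4x + 3 = (5x^2 + 5x + 5)·(x^4 + x^3 + 5x^2 + 5x + 7) + (9x^3 + 4x^2 + 10x + 1). Hence a·b ≡ 9x^3 + 4x^2 + 10x + 1 (mod f). (F_11[x]/(f) is a field with 11^4 = 14641 elements since f is irreducible of degree 4.)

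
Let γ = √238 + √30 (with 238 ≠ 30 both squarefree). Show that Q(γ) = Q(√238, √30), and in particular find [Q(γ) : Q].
[Q(γ) : Q] = 4 (equivalently, Q(γ) = Q(√238, √30))

Obviously Q(γ) ⊆ Q(√238, √30), and [Q(√238, √30):Q] = 4 (since 238, 30 are distinct squarefree integers > 1 with 7140 not a perfect square). To show equality we compute the minimal polynomial of γ. From γ = √238 + √30: γ^2 = 238 + 2√(7140) + 30 = 268 + 2√(7140), so γ^2 - 268 = 2√(7140); squaring, (γ^2 - 268)^2 = 4·7140, i.e. γ^4 - 536γ^2 + 71824 - 28560 = 0, i.e. γ^4 - 536γ^2 + 43264 = 0. So γ is a root of x^4 - 536x^2 + 43264. This polynomial is irreducible over Q: it has no rational root (each ±√238 ± √30 is irrational), and any factorization into two quadratics over Q would force √(7140) ∈ Q (pairing opposite roots) or √238, √30 ∈ Q (other pairings), all impossible. Hence [Q(γ):Q] = 4 = [Q(√238, √30):Q], so Q(γ) = Q(√238, √30).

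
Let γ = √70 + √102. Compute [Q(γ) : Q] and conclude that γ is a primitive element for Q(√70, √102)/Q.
[Q(γ) : Q] = 4 (equivalently, Q(γ) = Q(√70, √102))

Obviously Q(γ) ⊆ Q(√70, √102), and [Q(√70, √102):Q] = 4 (since 70, 102 are distinct squarefree integers > 1 with 7140 not a perfect square). To show equality we compute the minimal polynomial of γ. From γ = √70 + √102: γ^2 = 70 + 2√(7140) + 102 = 172 + 2√(7140), so γ^2 - 172 = 2√(7140); squaring, (γ^2 - 172)^2 = 4·7140, i.e. γ^4 - 344γ^2 + 29584 - 28560 = 0, i.e. γ^4 - 344γ^2 + 1024 = 0. So γ is a root of x^4 - 344x^2 + 1024. This polynomial is irreducible over Q: it has no rational root (each ±√70 ± √102 is irrational), and any factorization into two quadratics over Q would force √(7140) ∈ Q (pairing opposite roots) or √70, √102 ∈ Q (other pairings), all impossible. Hence [Q(γ):Q] = 4 = [Q(√70, √102):Q], so Q(γ) = Q(√70, √102).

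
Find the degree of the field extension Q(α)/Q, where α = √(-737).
[Q(α):Q] = 2

[Q(α):Q] equals the degree of the minimal polynomial of α. Here α^2 = -737 and x^2 + 737 is irreducible (d = -737 is squarefree, ≠ 1, hence not a square), so deg(m_α) = 2. Thus [Q(α):Q] = 2.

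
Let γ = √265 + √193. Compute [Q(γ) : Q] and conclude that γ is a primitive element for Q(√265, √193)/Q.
[Q(γ) : Q] = 4 (equivalently, Q(γ) = Q(√265, √193))

Obviously Q(γ) ⊆ Q(√265, √193), and [Q(√265, √193):Q] = 4 (since 265, 193 are distinct squarefree integers > 1 with 51145 not a perfect square). To show equality we compute the minimal polynomial of γ. From γ = √265 + √193: γ^2 = 265 + 2√(51145) + 193 = 458 + 2√(51145), so γ^2 - 458 = 2√(51145); squaring, (γ^2 - 458)^2 = 4·51145, i.e. γ^4 - 916γ^2 + 209764 - 204580 = 0, i.e. γ^4 - 916γ^2 + 5184 = 0. So γ is a root of x^4 - 916x^2 + 5184. This polynomial is irreducible over Q: it has no rational root (each ±√265 ± √193 is irrational), and any factorization into two quadratics over Q would force √(51145) ∈ Q (pairing opposite roots) or √265, √193 ∈ Q (other pairings), all impossible. Hence [Q(γ):Q] = 4 = [Q(√265, √193):Q], so Q(γ) = Q(√265, √193).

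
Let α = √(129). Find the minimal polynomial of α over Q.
m_α(x) = x^2 - 129

α satisfies α^2 - 129 = 0, so x^2 - 129 annihilates α. Since d = 129 is squarefree and ≠ 1, it is not a perfect square in Q, so x^2 - 129 has no rational root and is therefore irreducible over Q (a degree-2 polynomial over a field is irreducible iff it has no root). Hence m_α(x) = x^2 - 129.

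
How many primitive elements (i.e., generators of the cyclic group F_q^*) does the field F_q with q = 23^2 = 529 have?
There are φ(528) = 160 primitive elements

F_q^* is cyclic of order q - 1 = 528. A cyclic group of order m has exactly φ(m) generators. Here m = 528 = 2^4 · 3 · 11, so the number of primitive elements is φ(528) = 160.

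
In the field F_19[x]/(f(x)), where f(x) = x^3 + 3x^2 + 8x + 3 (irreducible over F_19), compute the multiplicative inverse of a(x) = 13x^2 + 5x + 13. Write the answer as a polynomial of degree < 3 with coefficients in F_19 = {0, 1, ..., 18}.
a(x)^(-1) ≡ 3x^2 + 5x + 12 (mod f(x))

Since f is irreducible over F_19, F_19[x]/(f) is a field and a(x) ≠ 0 has an inverse. Apply the extended Euclidean algorithm to f(x) and a(x) in F_19[x]: f(x) = (3x + 2)·a(x) + (16x + 15);  a(x) = (2x + 2)·(16x + 15) + (2). The last nonzero remainder is the constant 2 = gcd(f, a) in F_19. Back-substituting through the division chain expresses 2 = s(x)·a(x) + t(x)·f(x) with s(x) ≡ 6x^2 + 10x + 5 (mod f), so (6x^2 + 10x + 5)·a(x) ≡ 2 (mod f). Multiplying by 2^(-1) ≡ 10 in F_19 gives a(x)^(-1) ≡ 10·(6x^2 + 10x + 5) ≡ 3x^2 + 5x + 12 (mod f). Check: (13x^2 + 5x + 13)·(3x^2 + 5x + 12) = x^4 + 4x^3 + 11x^2 + 11x + 4 ≡ 1 (mod x^3 + 3x^2 + 8x + 3).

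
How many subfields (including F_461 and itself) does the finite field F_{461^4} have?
F_{461^4} has 3 subfields

The subfields of F_{p^n} are exactly the fields F_{p^d} for d | n (each is the fixed field of the unique index-d subgroup of Gal(F_{p^n}/F_p) ≅ Z/nZ). The divisors of n = 4 are {1, 2, 4}, giving 3 subfields: F_{461^1}, F_{461^2}, F_{461^4}.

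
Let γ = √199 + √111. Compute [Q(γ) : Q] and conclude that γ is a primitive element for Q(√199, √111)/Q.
[Q(γ) : Q] = 4 (equivalently, Q(γ) = Q(√199, √111))

Obviously Q(γ) ⊆ Q(√199, √111), and [Q(√199, √111):Q] = 4 (since 199, 111 are distinct squarefree integers > 1 with 22089 not a perfect square). To show equality we compute the minimal polynomial of γ. From γ = √199 + √111: γ^2 = 199 + 2√(22089) + 111 = 310 + 2√(22089), so γ^2 - 310 = 2√(22089); squaring, (γ^2 - 310)^2 = 4·22089, i.e. γ^4 - 620γ^2 + 96100 - 88356 = 0, i.e. γ^4 - 620γ^2 + 7744 = 0. So γ is a root of x^4 - 620x^2 + 7744. This polynomial is irreducible over Q: it has no rational root (each ±√199 ± √111 is irrational), and any factorization into two quadratics over Q would force √(22089) ∈ Q (pairing opposite roots) or √199, √111 ∈ Q (other pairings), all impossible. Hence [Q(γ):Q] = 4 = [Q(√199, √111):Q], so Q(γ) = Q(√199, √111).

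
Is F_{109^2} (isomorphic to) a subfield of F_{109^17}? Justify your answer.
No: F_{109^2} is not a subfield of F_{109^17}

F_{p^m} embeds in F_{p^n} iff m | n. Here 2 ∤ 17 (since 17 = 8·2 + 1 with remainder 1 ≠ 0), so F_{109^2} is not a subfield of F_{109^17}. Equivalently: if it were, the tower law would give 2 = [F_{109^2}:F_109] dividing [F_{109^17}:F_109] = 17, contradiction.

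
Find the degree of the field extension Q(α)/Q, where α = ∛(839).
[Q(α):Q] = 3

The minimal polynomial of α is x^3 - 839, irreducible over Q since 839 is not a perfect cube (so x^3 - 839 has no rational root). Hence [Q(α):Q] = deg(m_α) = 3.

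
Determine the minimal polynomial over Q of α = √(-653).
m_α(x) = x^2 + 653

α satisfies α^2 + 653 = 0, so x^2 + 653 annihilates α. Since d = -653 is squarefree and ≠ 1, it is not a perfect square in Q, so x^2 + 653 has no rational root and is therefore irreducible over Q (a degree-2 polynomial over a field is irreducible iff it has no root). Hence m_α(x) = x^2 + 653.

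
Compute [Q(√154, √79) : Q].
[Q(√154, √79) : Q] = 4

[Q(√154):Q] = 2 (min poly x^2 - 154, irreducible since 154 is squarefree > 1). For the top step, suppose √79 ∈ Q(√154), say √79 = c + d√154 with c, d ∈ Q. Squaring: 79 = c^2 + 154d^2 + 2cd√154. Since √154 ∉ Q this forces 2cd = 0. If d = 0 then √79 = c ∈ Q, contradicting 79 squarefree > 1. If c = 0 then 79 = 154d^2, so 154·79 = (154d)^2 is a perfect square in Q — but 154·79 = 12166 is not a perfect square (since 154 and 79 are distinct squarefree integers). Contradiction. Hence √79 ∉ Q(√154), so x^2 - 79 stays irreducible over Q(√154) and [Q(√154, √79) : Q(√154)] = 2. By the tower law, [Q(√154, √79) : Q] = 2 · 2 = 4.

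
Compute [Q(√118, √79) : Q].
[Q(√118, √79) : Q] = 4

[Q(√118):Q] = 2 (min poly x^2 - 118, irreducible since 118 is squarefree > 1). For the top step, suppose √79 ∈ Q(√118), say √79 = c + d√118 with c, d ∈ Q. Squaring: 79 = c^2 + 118d^2 + 2cd√118. Since √118 ∉ Q this forces 2cd = 0. If d = 0 then √79 = c ∈ Q, contradicting 79 squarefree > 1. If c = 0 then 79 = 118d^2, so 118·79 = (118d)^2 is a perfect square in Q — but 118·79 = 9322 is not a perfect square (since 118 and 79 are distinct squarefree integers). Contradiction. Hence √79 ∉ Q(√118), so x^2 - 79 stays irreducible over Q(√118) and [Q(√118, √79) : Q(√118)] = 2. By the tower law, [Q(√118, √79) : Q] = 2 · 2 = 4.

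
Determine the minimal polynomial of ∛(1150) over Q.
m_α(x) = x^3 - 1150

α satisfies α^3 = 1150, so x^3 - 1150 annihilates α. By the rational root test, a rational root p/q (in lowest terms) of x^3 - 1150 would satisfy p^3 = 1150 q^3, forcing q = 1 and p^3 = 1150; but 1150 is not a perfect cube, contradiction. A monic cubic over Q with no rational root is irreducible (any nontrivial factorization would include a linear factor). Hence x^3 - 1150 is the minimal polynomial of α, and in particular [Q(α):Q] = 3.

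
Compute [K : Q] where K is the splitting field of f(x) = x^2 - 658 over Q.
[K : Q] = 2

f(x) = x^2 - 658 factors as (x - √658)(x + √658). The splitting field is K = Q(√658). Since 658 is squarefree and > 1, it is not a perfect square, so x^2 - 658 is irreducible over Q and [Q(√658) : Q] = 2. Hence [K : Q] = 2.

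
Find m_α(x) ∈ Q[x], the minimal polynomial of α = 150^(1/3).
m_α(x) = x^3 - 150

α satisfies α^3 = 150, so x^3 - 150 annihilates α. By the rational root test, a rational root p/q (in lowest terms) of x^3 - 150 would satisfy p^3 = 150 q^3, forcing q = 1 and p^3 = 150; but 150 is not a perfect cube, contradiction. A monic cubic over Q with no rational root is irreducible (any nontrivial factorization would include a linear factor). Hence x^3 - 150 is the minimal polynomial of α, and in particular [Q(α):Q] = 3.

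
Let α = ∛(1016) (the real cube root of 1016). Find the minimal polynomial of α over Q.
m_α(x) = x^3 - 1016

α satisfies α^3 = 1016, so x^3 - 1016 annihilates α. By the rational root test, a rational root p/q (in lowest terms) of x^3 - 1016 would satisfy p^3 = 1016 q^3, forcing q = 1 and p^3 = 1016; but 1016 is not a perfect cube, contradiction. A monic cubic over Q with no rational root is irreducible (any nontrivial factorization would include a linear factor). Hence x^3 - 1016 is the minimal polynomial of α, and in particular [Q(α):Q] = 3.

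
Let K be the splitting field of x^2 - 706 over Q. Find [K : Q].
[K : Q] = 2

f(x) = x^2 - 706 factors as (x - √706)(x + √706). The splitting field is K = Q(√706). Since 706 is squarefree and > 1, it is not a perfect square, so x^2 - 706 is irreducible over Q and [Q(√706) : Q] = 2. Hence [K : Q] = 2.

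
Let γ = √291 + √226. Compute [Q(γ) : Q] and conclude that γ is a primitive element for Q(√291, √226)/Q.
[Q(γ) : Q] = 4 (equivalently, Q(γ) = Q(√291, √226))

Obviously Q(γ) ⊆ Q(√291, √226), and [Q(√291, √226):Q] = 4 (since 291, 226 are distinct squarefree integers > 1 with 65766 not a perfect square). To show equality we compute the minimal polynomial of γ. From γ = √291 + √226: γ^2 = 291 + 2√(65766) + 226 = 517 + 2√(65766), so γ^2 - 517 = 2√(65766); squaring, (γ^2 - 517)^2 = 4·65766, i.e. γ^4 - 1034γ^2 + 267289 - 263064 = 0, i.e. γ^4 - 1034γ^2 + 4225 = 0. So γ is a root of x^4 - 1034x^2 + 4225. This polynomial is irreducible over Q: it has no rational root (each ±√291 ± √226 is irrational), and any factorization into two quadratics over Q would force √(65766) ∈ Q (pairing opposite roots) or √291, √226 ∈ Q (other pairings), all impossible. Hence [Q(γ):Q] = 4 = [Q(√291, √226):Q], so Q(γ) = Q(√291, √226).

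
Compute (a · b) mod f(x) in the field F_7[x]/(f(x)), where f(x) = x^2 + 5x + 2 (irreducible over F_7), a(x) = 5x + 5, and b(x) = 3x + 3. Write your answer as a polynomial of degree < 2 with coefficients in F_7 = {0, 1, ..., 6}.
a · b ≡ 4x + 6 (mod f(x))

Multiply in F_7[x]: a(x)·b(x) = (5x + 5)·(3x + 3) = x^2 + 2x + 1. This has degree ≥ 2, so divide by f(x) over F_7: x^2 + 2x + 1 = (1)·(x^2 + 5x + 2) + (4x + 6). Hence a·b ≡ 4x + 6 (mod f). (F_7[x]/(f) is a field with 7^2 = 49 elements since f is irreducible of degree 2.)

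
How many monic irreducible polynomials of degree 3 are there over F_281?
There are 7395920 monic irreducible polynomials of degree 3 over F_281

Each element of F_{281^3} that lies in no proper subfield is a root of exactly one monic irreducible of degree 3 over F_281, and each such polynomial has 3 distinct roots in F_{281^3}. By Möbius inversion the count is N_281(3) = (1/3) Σ_{d|3} μ(3/d) · 281^d = (1/3)(μ(3)·281^1 + μ(1)·281^3) = 22187760/3 = 7395920.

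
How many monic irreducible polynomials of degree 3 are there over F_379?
There are 18146520 monic irreducible polynomials of degree 3 over F_379

Each element of F_{379^3} that lies in no proper subfield is a root of exactly one monic irreducible of degree 3 over F_379, and each such polynomial has 3 distinct roots in F_{379^3}. By Möbius inversion the count is N_379(3) = (1/3) Σ_{d|3} μ(3/d) · 379^d = (1/3)(μ(3)·379^1 + μ(1)·379^3) = 54439560/3 = 18146520.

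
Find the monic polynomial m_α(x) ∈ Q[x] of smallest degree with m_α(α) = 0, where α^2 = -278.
m_α(x) = x^2 + 278

α satisfies α^2 + 278 = 0, so x^2 + 278 annihilates α. Since d = -278 is squarefree and ≠ 1, it is not a perfect square in Q, so x^2 + 278 has no rational root and is therefore irreducible over Q (a degree-2 polynomial over a field is irreducible iff it has no root). Hence m_α(x) = x^2 + 278.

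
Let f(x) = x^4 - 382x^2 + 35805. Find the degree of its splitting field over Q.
[K : Q] = 4

Solving the quadratic in x^2: x^2 = (382 ± √(382^2 - 4·35805))/2 = (382 ± √2704)/2 = (382 ± 52)/2, giving x^2 = 165 or x^2 = 217. So f(x) = (x^2 - 165)(x^2 - 217) and the roots of f are ±√165, ±√217. Hence the splitting field is K = Q(√165, √217). Since 165 and 217 are distinct squarefree integers > 1, their product 35805 is not a perfect square, so √217 ∉ Q(√165). By the tower law [K:Q] = [Q(√165,√217):Q(√165)] · [Q(√165):Q] = 2 · 2 = 4.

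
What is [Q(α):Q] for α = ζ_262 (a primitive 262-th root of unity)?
[Q(α):Q] = 130

The minimal polynomial of ζ_262 over Q is the 262-th cyclotomic polynomial Φ_262(x), which is irreducible over Q and has degree φ(262) = 130. Hence [Q(α):Q] = φ(262) = 130.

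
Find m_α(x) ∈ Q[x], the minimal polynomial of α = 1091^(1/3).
m_α(x) = x^3 - 1091

α satisfies α^3 = 1091, so x^3 - 1091 annihilates α. By the rational root test, a rational root p/q (in lowest terms) of x^3 - 1091 would satisfy p^3 = 1091 q^3, forcing q = 1 and p^3 = 1091; but 1091 is not a perfect cube, contradiction. A monic cubic over Q with no rational root is irreducible (any nontrivial factorization would include a linear factor). Hence x^3 - 1091 is the minimal polynomial of α, and in particular [Q(α):Q] = 3.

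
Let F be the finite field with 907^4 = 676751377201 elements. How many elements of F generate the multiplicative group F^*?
There are φ(676751377200) = 178471296000 primitive elements

F_q^* is cyclic of order q - 1 = 676751377200. A cyclic group of order m has exactly φ(m) generators. Here m = 676751377200 = 2^4 · 3 · 5^2 · 151 · 227 · 16453, so the number of primitive elements is φ(676751377200) = 178471296000.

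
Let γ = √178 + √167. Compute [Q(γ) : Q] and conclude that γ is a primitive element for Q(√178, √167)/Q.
[Q(γ) : Q] = 4 (equivalently, Q(γ) = Q(√178, √167))

Obviously Q(γ) ⊆ Q(√178, √167), and [Q(√178, √167):Q] = 4 (since 178, 167 are distinct squarefree integers > 1 with 29726 not a perfect square). To show equality we compute the minimal polynomial of γ. From γ = √178 + √167: γ^2 = 178 + 2√(29726) + 167 = 345 + 2√(29726), so γ^2 - 345 = 2√(29726); squaring, (γ^2 - 345)^2 = 4·29726, i.e. γ^4 - 690γ^2 + 119025 - 118904 = 0, i.e. γ^4 - 690γ^2 + 121 = 0. So γ is a root of x^4 - 690x^2 + 121. This polynomial is irreducible over Q: it has no rational root (each ±√178 ± √167 is irrational), and any factorization into two quadratics over Q would force √(29726) ∈ Q (pairing opposite roots) or √178, √167 ∈ Q (other pairings), all impossible. Hence [Q(γ):Q] = 4 = [Q(√178, √167):Q], so Q(γ) = Q(√178, √167).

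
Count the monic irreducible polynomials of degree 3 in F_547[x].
There are 54555592 monic irreducible polynomials of degree 3 over F_547

Each element of F_{547^3} that lies in no proper subfield is a root of exactly one monic irreducible of degree 3 over F_547, and each such polynomial has 3 distinct roots in F_{547^3}. By Möbius inversion the count is N_547(3) = (1/3) Σ_{d|3} μ(3/d) · 547^d = (1/3)(μ(3)·547^1 + μ(1)·547^3) = 163666776/3 = 54555592.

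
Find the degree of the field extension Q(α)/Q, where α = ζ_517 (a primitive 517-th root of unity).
[Q(α):Q] = 460

The minimal polynomial of ζ_517 over Q is the 517-th cyclotomic polynomial Φ_517(x), which is irreducible over Q and has degree φ(517) = 460. Hence [Q(α):Q] = φ(517) = 460.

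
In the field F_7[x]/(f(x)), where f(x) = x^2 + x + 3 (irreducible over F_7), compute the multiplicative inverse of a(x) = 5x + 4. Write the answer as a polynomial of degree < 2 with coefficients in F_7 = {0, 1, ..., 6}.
a(x)^(-1) ≡ 2x + 6 (mod f(x))

Since f is irreducible over F_7, F_7[x]/(f) is a field and a(x) ≠ 0 has an inverse. Apply the extended Euclidean algorithm to f(x) and a(x) in F_7[x]: f(x) = (3x + 2)·a(x) + (2). The last nonzero remainder is the constant 2 = gcd(f, a) in F_7. Back-substituting through the division chain expresses 2 = s(x)·a(x) + t(x)·f(x) with s(x) ≡ 4x + 5 (mod f), so (4x + 5)·a(x) ≡ 2 (mod f). Multiplying by 2^(-1) ≡ 4 in F_7 gives a(x)^(-1) ≡ 4·(4x + 5) ≡ 2x + 6 (mod f). Check: (5x + 4)·(2x + 6) = 3x^2 + 3x + 3 ≡ 1 (mod x^2 + x + 3).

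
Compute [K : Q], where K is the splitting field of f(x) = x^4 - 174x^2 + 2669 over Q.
[K : Q] = 4

Solving the quadratic in x^2: x^2 = (174 ± √(174^2 - 4·2669))/2 = (174 ± √19600)/2 = (174 ± 140)/2, giving x^2 = 157 or x^2 = 17. So f(x) = (x^2 - 157)(x^2 - 17) and the roots of f are ±√157, ±√17. Hence the splitting field is K = Q(√157, √17). Since 157 and 17 are distinct squarefree integers > 1, their product 2669 is not a perfect square, so √17 ∉ Q(√157). By the tower law [K:Q] = [Q(√157,√17):Q(√157)] · [Q(√157):Q] = 2 · 2 = 4.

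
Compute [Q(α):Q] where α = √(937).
[Q(α):Q] = 2

[Q(α):Q] equals the degree of the minimal polynomial of α. Here α^2 = 937 and x^2 - 937 is irreducible (d = 937 is squarefree, ≠ 1, hence not a square), so deg(m_α) = 2. Thus [Q(α):Q] = 2.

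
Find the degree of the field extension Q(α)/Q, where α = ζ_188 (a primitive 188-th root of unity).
[Q(α):Q] = 92

The minimal polynomial of ζ_188 over Q is the 188-th cyclotomic polynomial Φ_188(x), which is irreducible over Q and has degree φ(188) = 92. Hence [Q(α):Q] = φ(188) = 92.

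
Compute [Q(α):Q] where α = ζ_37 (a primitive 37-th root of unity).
[Q(α):Q] = 36

The minimal polynomial of ζ_37 over Q is the 37-th cyclotomic polynomial Φ_37(x), which is irreducible over Q and has degree φ(37) = 36. Hence [Q(α):Q] = φ(37) = 36.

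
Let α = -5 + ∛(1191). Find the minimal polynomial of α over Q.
m_α(x) = x^3 + 15x^2 + 75x - 1066

Set β = α + 5 = ∛(1191), so β^3 = 1191. Then (α + 5)^3 - 1191 = 0, i.e. α is a root of g(x) = (x + 5)^3 - 1191 = x^3 + 15x^2 + 75x - 1066. Since g(x) = h(x + 5) where h(x) = x^3 - 1191, and h is irreducible over Q (because 1191 is not a perfect cube, so h has no rational root, and a monic cubic with no rational root is irreducible), g is also irreducible (irreducibility is preserved under the substitution x → x + 5). Hence m_α(x) = x^3 + 15x^2 + 75x - 1066.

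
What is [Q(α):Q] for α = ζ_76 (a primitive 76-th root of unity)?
[Q(α):Q] = 36

The minimal polynomial of ζ_76 over Q is the 76-th cyclotomic polynomial Φ_76(x), which is irreducible over Q and has degree φ(76) = 36. Hence [Q(α):Q] = φ(76) = 36.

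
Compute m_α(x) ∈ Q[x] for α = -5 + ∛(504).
m_α(x) = x^3 + 15x^2 + 75x - 379

Set β = α + 5 = ∛(504), so β^3 = 504. Then (α + 5)^3 - 504 = 0, i.e. α is a root of g(x) = (x + 5)^3 - 504 = x^3 + 15x^2 + 75x - 379. Since g(x) = h(x + 5) where h(x) = x^3 - 504, and h is irreducible over Q (because 504 is not a perfect cube, so h has no rational root, and a monic cubic with no rational root is irreducible), g is also irreducible (irreducibility is preserved under the substitution x → x + 5). Hence m_α(x) = x^3 + 15x^2 + 75x - 379.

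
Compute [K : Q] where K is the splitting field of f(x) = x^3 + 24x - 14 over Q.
[K : Q] = 6

By the rational root test, any rational root of the monic integer polynomial f(x) = x^3 + 24x - 14 must be an integer dividing the constant term -14, i.e. one of ±{1, 2, 7, 14}. Evaluating: f(1) = 11, f(-1) = -39, f(2) = 42, f(-2) = -70, f(7) = 497, f(-7) = -525, f(14) = 3066, f(-14) = -3094; none is 0, so f has no rational root and is therefore irreducible over Q (a cubic with no linear factor over a field is irreducible). For an irreducible cubic, the Galois group is A_3 or S_3 according as the discriminant disc(f) = -4a^3 - 27b^2 = -4·(24)^3 - 27·(-14)^2 = -60588 is or is not a square in Q. Here disc(f) = -60588 is not a perfect square in Q, so the Galois group of f over Q is not contained in A_3 and must be all of S_3. The splitting field has degree |S_3| = 6 over Q, so [K : Q] = 6.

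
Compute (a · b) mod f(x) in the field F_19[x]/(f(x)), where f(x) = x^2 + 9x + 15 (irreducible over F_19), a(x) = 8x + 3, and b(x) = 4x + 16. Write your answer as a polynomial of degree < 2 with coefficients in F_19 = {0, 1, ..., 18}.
a · b ≡ 4x + 5 (mod f(x))

Multiply in F_19[x]: a(x)·b(x) = (8x + 3)·(4x + 16) = 13x^2 + 7x + 10. This has degree ≥ 2, so divide by f(x) over F_19: 13x^2 + 7x + 10 = (13)·(x^2 + 9x + 15) + (4x + 5). Hence a·b ≡ 4x + 5 (mod f). (F_19[x]/(f) is a field with 19^2 = 361 elements since f is irreducible of degree 2.)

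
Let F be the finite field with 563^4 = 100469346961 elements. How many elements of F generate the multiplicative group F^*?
There are φ(100469346960) = 25204408320 primitive elements

F_q^* is cyclic of order q - 1 = 100469346960. A cyclic group of order m has exactly φ(m) generators. Here m = 100469346960 = 2^4 · 3 · 5 · 29 · 47 · 281 · 1093, so the number of primitive elements is φ(100469346960) = 25204408320.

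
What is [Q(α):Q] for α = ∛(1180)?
[Q(α):Q] = 3

The minimal polynomial of α is x^3 - 1180, irreducible over Q since 1180 is not a perfect cube (so x^3 - 1180 has no rational root). Hence [Q(α):Q] = deg(m_α) = 3.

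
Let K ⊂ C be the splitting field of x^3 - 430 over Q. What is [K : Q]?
[K : Q] = 6

The roots of x^3 - 430 are ∛430, ω∛430, ω^2∛430 where ω = e^(2πi/3) is a primitive cube root of unity, so K = Q(∛430, ω). Now [Q(∛430):Q] = 3 (since 430 is not a perfect cube, x^3 - 430 is irreducible) and [Q(ω):Q] = 2. Both 2 and 3 divide [K:Q], and [K:Q] ≤ 3·2 = 6, so [K:Q] = 6. (Equivalently: Q(∛430) ⊂ R but ω ∉ R, so [K : Q(∛430)] = 2.)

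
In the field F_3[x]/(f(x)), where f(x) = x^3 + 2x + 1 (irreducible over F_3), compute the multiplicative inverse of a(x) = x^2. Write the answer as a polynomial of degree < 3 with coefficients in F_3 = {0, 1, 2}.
a(x)^(-1) ≡ 2x^2 + 2x + 1 (mod f(x))

Since f is irreducible over F_3, F_3[x]/(f) is a field and a(x) ≠ 0 has an inverse. Apply the extended Euclidean algorithm to f(x) and a(x) in F_3[x]: f(x) = (x)·a(x) + (2x + 1);  a(x) = (2x + 2)·(2x + 1) + (1). The last nonzero remainder is the constant 1 = gcd(f, a) in F_3. Back-substituting through the division chain expresses 1 = s(x)·a(x) + t(x)·f(x) with s(x) ≡ 2x^2 + 2x + 1 (mod f), so a(x)^(-1) ≡ s(x) = 2x^2 + 2x + 1 (mod f). Check: (x^2)·(2x^2 + 2x + 1) = 2x^4 + 2x^3 + x^2 ≡ 1 (mod x^3 + 2x + 1).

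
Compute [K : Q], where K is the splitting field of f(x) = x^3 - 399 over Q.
[K : Q] = 6

The roots of x^3 - 399 are ∛399, ω∛399, ω^2∛399 where ω = e^(2πi/3) is a primitive cube root of unity, so K = Q(∛399, ω). Now [Q(∛399):Q] = 3 (since 399 is not a perfect cube, x^3 - 399 is irreducible) and [Q(ω):Q] = 2. Both 2 and 3 divide [K:Q], and [K:Q] ≤ 3·2 = 6, so [K:Q] = 6. (Equivalently: Q(∛399) ⊂ R but ω ∉ R, so [K : Q(∛399)] = 2.)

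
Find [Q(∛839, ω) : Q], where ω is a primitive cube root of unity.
[Q(∛839, ω) : Q] = 6

[Q(∛839):Q] = 3 (min poly x^3 - 839, irreducible since 839 is not a perfect cube). [Q(ω):Q] = 2 (min poly x^2 + x + 1). Since Q(∛839) ⊂ R and ω ∉ R, we have ω ∉ Q(∛839), so x^2 + x + 1 remains irreducible over Q(∛839) and [Q(∛839, ω) : Q(∛839)] = 2. By the tower law, [Q(∛839, ω) : Q] = 3 · 2 = 6. (In fact Q(∛839, ω) is the splitting field of x^3 - 839 over Q.)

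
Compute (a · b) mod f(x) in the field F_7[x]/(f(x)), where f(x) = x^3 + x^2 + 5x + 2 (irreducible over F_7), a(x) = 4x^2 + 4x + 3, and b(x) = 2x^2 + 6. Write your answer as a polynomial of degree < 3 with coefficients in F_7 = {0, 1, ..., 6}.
a · b ≡ 4x^2 + x + 4 (mod f(x))

Multiply in F_7[x]: a(x)·b(x) = (4x^2 + 4x + 3)·(2x^2 + 6) = x^4 + x^3 + 2x^2 + 3x + 4. This has degree ≥ 3, so divide by f(x) over F_7: x^4 + x^3 + 2x^2 + 3x + 4 = (x)·(x^3 + x^2 + 5x + 2) + (4x^2 + x + 4). Hence a·b ≡ 4x^2 + x + 4 (mod f). (F_7[x]/(f) is a field with 7^3 = 343 elements since f is irreducible of degree 3.)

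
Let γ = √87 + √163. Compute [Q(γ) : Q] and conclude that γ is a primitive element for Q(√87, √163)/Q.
[Q(γ) : Q] = 4 (equivalently, Q(γ) = Q(√87, √163))

Obviously Q(γ) ⊆ Q(√87, √163), and [Q(√87, √163):Q] = 4 (since 87, 163 are distinct squarefree integers > 1 with 14181 not a perfect square). To show equality we compute the minimal polynomial of γ. From γ = √87 + √163: γ^2 = 87 + 2√(14181) + 163 = 250 + 2√(14181), so γ^2 - 250 = 2√(14181); squaring, (γ^2 - 250)^2 = 4·14181, i.e. γ^4 - 500γ^2 + 62500 - 56724 = 0, i.e. γ^4 - 500γ^2 + 5776 = 0. So γ is a root of x^4 - 500x^2 + 5776. This polynomial is irreducible over Q: it has no rational root (each ±√87 ± √163 is irrational), and any factorization into two quadratics over Q would force √(14181) ∈ Q (pairing opposite roots) or √87, √163 ∈ Q (other pairings), all impossible. Hence [Q(γ):Q] = 4 = [Q(√87, √163):Q], so Q(γ) = Q(√87, √163).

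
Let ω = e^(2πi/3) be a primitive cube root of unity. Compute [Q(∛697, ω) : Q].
[Q(∛697, ω) : Q] = 6

[Q(∛697):Q] = 3 (min poly x^3 - 697, irreducible since 697 is not a perfect cube). [Q(ω):Q] = 2 (min poly x^2 + x + 1). Since Q(∛697) ⊂ R and ω ∉ R, we have ω ∉ Q(∛697), so x^2 + x + 1 remains irreducible over Q(∛697) and [Q(∛697, ω) : Q(∛697)] = 2. By the tower law, [Q(∛697, ω) : Q] = 3 · 2 = 6. (In fact Q(∛697, ω) is the splitting field of x^3 - 697 over Q.)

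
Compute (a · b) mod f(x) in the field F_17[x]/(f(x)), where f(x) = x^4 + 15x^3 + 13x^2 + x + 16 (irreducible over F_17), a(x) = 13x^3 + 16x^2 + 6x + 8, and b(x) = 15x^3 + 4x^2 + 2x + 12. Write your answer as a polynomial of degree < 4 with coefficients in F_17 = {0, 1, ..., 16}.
a · b ≡ 16x^3 + x^2 + 10x + 6 (mod f(x))

Multiply in F_17[x]: a(x)·b(x) = (13x^3 + 16x^2 + 6x + 8)·(15x^3 + 4x^2 + 2x + 12) = 8x^6 + 3x^5 + 10x^4 + 9x^3 + 15x^2 + 3x + 11. This has degree ≥ 4, so divide by f(x) over F_17: 8x^6 + 3x^5 + 10x^4 + 9x^3 + 15x^2 + 3x + 11 = (8x^2 + 2x + 12)·(x^4 + 15x^3 + 13x^2 + x + 16) + (16x^3 + x^2 + 10x + 6). Hence a·b ≡ 16x^3 + x^2 + 10x + 6 (mod f). (F_17[x]/(f) is a field with 17^4 = 83521 elements since f is irreducible of degree 4.)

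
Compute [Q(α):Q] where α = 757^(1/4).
[Q(α):Q] = 4

α is a root of x^4 - 757. By Eisenstein's criterion at the prime p = 757 (which divides the constant term 757 but p^2 = 573049 does not, since 757 is squarefree), x^4 - 757 is irreducible over Q. Hence [Q(α):Q] = 4.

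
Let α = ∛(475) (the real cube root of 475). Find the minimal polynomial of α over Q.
m_α(x) = x^3 - 475

α satisfies α^3 = 475, so x^3 - 475 annihilates α. By the rational root test, a rational root p/q (in lowest terms) of x^3 - 475 would satisfy p^3 = 475 q^3, forcing q = 1 and p^3 = 475; but 475 is not a perfect cube, contradiction. A monic cubic over Q with no rational root is irreducible (any nontrivial factorization would include a linear factor). Hence x^3 - 475 is the minimal polynomial of α, and in particular [Q(α):Q] = 3.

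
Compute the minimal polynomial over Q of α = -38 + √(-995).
m_α(x) = x^2 + 76x + 2439

From α + 38 = √(-995), squaring gives (α + 38)^2 = -995, i.e. α^2 + 76α + 1444 = -995, so α^2 + 76α + 2439 = 0. The discriminant of x^2 + 76x + 2439 is (76)^2 - 4·(2439) = 5776 - 9756 = -3980, and 4·(-995) is not a perfect square in Q since -995 is squarefree and ≠ 1. Hence x^2 + 76x + 2439 is irreducible over Q and is the minimal polynomial of α.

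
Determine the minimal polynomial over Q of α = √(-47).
m_α(x) = x^2 + 47

α satisfies α^2 + 47 = 0, so x^2 + 47 annihilates α. Since d = -47 is squarefree and ≠ 1, it is not a perfect square in Q, so x^2 + 47 has no rational root and is therefore irreducible over Q (a degree-2 polynomial over a field is irreducible iff it has no root). Hence m_α(x) = x^2 + 47.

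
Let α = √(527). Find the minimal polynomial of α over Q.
m_α(x) = x^2 - 527

α satisfies α^2 - 527 = 0, so x^2 - 527 annihilates α. Since d = 527 is squarefree and ≠ 1, it is not a perfect square in Q, so x^2 - 527 has no rational root and is therefore irreducible over Q (a degree-2 polynomial over a field is irreducible iff it has no root). Hence m_α(x) = x^2 - 527.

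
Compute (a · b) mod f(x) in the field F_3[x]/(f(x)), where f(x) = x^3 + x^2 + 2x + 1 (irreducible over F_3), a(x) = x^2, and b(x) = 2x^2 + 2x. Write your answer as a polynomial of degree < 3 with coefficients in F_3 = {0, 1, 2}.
a · b ≡ 2x^2 + x (mod f(x))

Multiply in F_3[x]: a(x)·b(x) = (x^2)·(2x^2 + 2x) = 2x^4 + 2x^3. This has degree ≥ 3, so divide by f(x) over F_3: 2x^4 + 2x^3 = (2x)·(x^3 + x^2 + 2x + 1) + (2x^2 + x). Hence a·b ≡ 2x^2 + x (mod f). (F_3[x]/(f) is a field with 3^3 = 27 elements since f is irreducible of degree 3.)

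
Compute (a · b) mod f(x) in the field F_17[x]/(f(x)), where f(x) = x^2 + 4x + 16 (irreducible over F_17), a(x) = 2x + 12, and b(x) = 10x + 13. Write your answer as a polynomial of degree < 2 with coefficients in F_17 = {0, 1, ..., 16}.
a · b ≡ 15x + 6 (mod f(x))

Multiply in F_17[x]: a(x)·b(x) = (2x + 12)·(10x + 13) = 3x^2 + 10x + 3. This has degree ≥ 2, so divide by f(x) over F_17: 3x^2 + 10x + 3 = (3)·(x^2 + 4x + 16) + (15x + 6). Hence a·b ≡ 15x + 6 (mod f). (F_17[x]/(f) is a field with 17^2 = 289 elements since f is irreducible of degree 2.)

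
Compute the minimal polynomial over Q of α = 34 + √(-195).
m_α(x) = x^2 - 68x + 1351

From α - 34 = √(-195), squaring gives (α - 34)^2 = -195, i.e. α^2 - 68α + 1156 = -195, so α^2 - 68α + 1351 = 0. The discriminant of x^2 - 68x + 1351 is (-68)^2 - 4·(1351) = 4624 - 5404 = -780, and 4·(-195) is not a perfect square in Q since -195 is squarefree and ≠ 1. Hence x^2 - 68x + 1351 is irreducible over Q and is the minimal polynomial of α.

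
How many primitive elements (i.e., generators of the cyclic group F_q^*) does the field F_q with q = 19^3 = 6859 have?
There are φ(6858) = 2268 primitive elements

F_q^* is cyclic of order q - 1 = 6858. A cyclic group of order m has exactly φ(m) generators. Here m = 6858 = 2 · 3^3 · 127, so the number of primitive elements is φ(6858) = 2268.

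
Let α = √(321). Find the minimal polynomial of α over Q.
m_α(x) = x^2 - 321

α satisfies α^2 - 321 = 0, so x^2 - 321 annihilates α. Since d = 321 is squarefree and ≠ 1, it is not a perfect square in Q, so x^2 - 321 has no rational root and is therefore irreducible over Q (a degree-2 polynomial over a field is irreducible iff it has no root). Hence m_α(x) = x^2 - 321.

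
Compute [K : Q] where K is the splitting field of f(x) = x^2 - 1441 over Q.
[K : Q] = 2

f(x) = x^2 - 1441 factors as (x - √1441)(x + √1441). The splitting field is K = Q(√1441). Since 1441 is squarefree and > 1, it is not a perfect square, so x^2 - 1441 is irreducible over Q and [Q(√1441) : Q] = 2. Hence [K : Q] = 2.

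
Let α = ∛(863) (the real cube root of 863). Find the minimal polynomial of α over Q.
m_α(x) = x^3 - 863

α satisfies α^3 = 863, so x^3 - 863 annihilates α. By the rational root test, a rational root p/q (in lowest terms) of x^3 - 863 would satisfy p^3 = 863 q^3, forcing q = 1 and p^3 = 863; but 863 is not a perfect cube, contradiction. A monic cubic over Q with no rational root is irreducible (any nontrivial factorization would include a linear factor). Hence x^3 - 863 is the minimal polynomial of α, and in particular [Q(α):Q] = 3.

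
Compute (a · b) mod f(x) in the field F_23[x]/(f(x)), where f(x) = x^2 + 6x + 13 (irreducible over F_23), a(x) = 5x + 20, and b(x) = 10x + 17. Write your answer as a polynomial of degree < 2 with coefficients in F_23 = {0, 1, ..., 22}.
a · b ≡ 8x + 12 (mod f(x))

Multiply in F_23[x]: a(x)·b(x) = (5x + 20)·(10x + 17) = 4x^2 + 9x + 18. This has degree ≥ 2, so divide by f(x) over F_23: 4x^2 + 9x + 18 = (4)·(x^2 + 6x + 13) + (8x + 12). Hence a·b ≡ 8x + 12 (mod f). (F_23[x]/(f) is a field with 23^2 = 529 elements since f is irreducible of degree 2.)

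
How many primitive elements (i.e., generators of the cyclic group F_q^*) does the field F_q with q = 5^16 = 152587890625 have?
There are φ(152587890624) = 44043337728 primitive elements

F_q^* is cyclic of order q - 1 = 152587890624. A cyclic group of order m has exactly φ(m) generators. Here m = 152587890624 = 2^6 · 3 · 13 · 17 · 313 · 11489, so the number of primitive elements is φ(152587890624) = 44043337728.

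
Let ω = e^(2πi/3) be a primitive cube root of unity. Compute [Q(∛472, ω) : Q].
[Q(∛472, ω) : Q] = 6

[Q(∛472):Q] = 3 (min poly x^3 - 472, irreducible since 472 is not a perfect cube). [Q(ω):Q] = 2 (min poly x^2 + x + 1). Since Q(∛472) ⊂ R and ω ∉ R, we have ω ∉ Q(∛472), so x^2 + x + 1 remains irreducible over Q(∛472) and [Q(∛472, ω) : Q(∛472)] = 2. By the tower law, [Q(∛472, ω) : Q] = 3 · 2 = 6. (In fact Q(∛472, ω) is the splitting field of x^3 - 472 over Q.)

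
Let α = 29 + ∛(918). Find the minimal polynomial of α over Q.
m_α(x) = x^3 - 87x^2 + 2523x - 25307

Set β = α - 29 = ∛(918), so β^3 = 918. Then (α - 29)^3 - 918 = 0, i.e. α is a root of g(x) = (x - 29)^3 - 918 = x^3 - 87x^2 + 2523x - 25307. Since g(x) = h(x - 29) where h(x) = x^3 - 918, and h is irreducible over Q (because 918 is not a perfect cube, so h has no rational root, and a monic cubic with no rational root is irreducible), g is also irreducible (irreducibility is preserved under the substitution x → x - 29). Hence m_α(x) = x^3 - 87x^2 + 2523x - 25307.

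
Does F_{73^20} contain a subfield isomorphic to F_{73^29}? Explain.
No: F_{73^29} is not a subfield of F_{73^20}

F_{p^m} embeds in F_{p^n} iff m | n. Here 29 ∤ 20 (since 20 = 0·29 + 20 with remainder 20 ≠ 0), so F_{73^29} is not a subfield of F_{73^20}. Equivalently: if it were, the tower law would give 29 = [F_{73^29}:F_73] dividing [F_{73^20}:F_73] = 20, contradiction.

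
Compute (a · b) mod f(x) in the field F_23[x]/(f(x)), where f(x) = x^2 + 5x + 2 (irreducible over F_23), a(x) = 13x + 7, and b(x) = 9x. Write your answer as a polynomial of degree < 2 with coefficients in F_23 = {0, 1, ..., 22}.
a · b ≡ 7x + 19 (mod f(x))

Multiply in F_23[x]: a(x)·b(x) = (13x + 7)·(9x) = 2x^2 + 17x. This has degree ≥ 2, so divide by f(x) over F_23: 2x^2 + 17x = (2)·(x^2 + 5x + 2) + (7x + 19). Hence a·b ≡ 7x + 19 (mod f). (F_23[x]/(f) is a field with 23^2 = 529 elements since f is irreducible of degree 2.)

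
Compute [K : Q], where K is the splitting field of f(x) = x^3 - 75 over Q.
[K : Q] = 6

The roots of x^3 - 75 are ∛75, ω∛75, ω^2∛75 where ω = e^(2πi/3) is a primitive cube root of unity, so K = Q(∛75, ω). Now [Q(∛75):Q] = 3 (since 75 is not a perfect cube, x^3 - 75 is irreducible) and [Q(ω):Q] = 2. Both 2 and 3 divide [K:Q], and [K:Q] ≤ 3·2 = 6, so [K:Q] = 6. (Equivalently: Q(∛75) ⊂ R but ω ∉ R, so [K : Q(∛75)] = 2.)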